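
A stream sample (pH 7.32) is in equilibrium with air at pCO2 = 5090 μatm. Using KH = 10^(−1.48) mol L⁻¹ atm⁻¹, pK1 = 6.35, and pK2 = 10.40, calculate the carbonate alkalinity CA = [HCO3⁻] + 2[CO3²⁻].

CA = 1.58 mmol/L

[CO2*] = KH · pCO2 = 10^(−1.48) × 5090×10^-6 = 1.685×10^-4 mol/L
α₀ = 1/(1 + K1/[H⁺] + K1K2/[H⁺]²) = 1/(1 + 10^+0.97 + 10^-2.11) = 0.09671
DIC = [CO2*]/α₀ = 1.685×10^-4 / 0.09671 = 1.743 mmol/L
CA = (α₁ + 2α₂)·DIC = (0.9025 + 2×0.0007507) × 1.743 = 1.58 mmol/L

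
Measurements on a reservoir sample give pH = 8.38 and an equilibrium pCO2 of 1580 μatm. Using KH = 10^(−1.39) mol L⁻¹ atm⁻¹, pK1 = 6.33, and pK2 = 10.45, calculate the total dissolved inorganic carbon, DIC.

[CO2*] = KH · pCO2 = 10^(−1.39) × 1580×10^-6 = 6.437×10^-5 mol/L
α₀ = 1/(1 + K1/[H⁺] + K1K2/[H⁺]²) = 1/(1 + 10^+2.05 + 10^-0.02) = 0.008760
DIC = [CO2*]/α₀ = 6.437×10^-5 / 0.008760 = 7.35 mmol/L

DIC = 7.35 mmol/L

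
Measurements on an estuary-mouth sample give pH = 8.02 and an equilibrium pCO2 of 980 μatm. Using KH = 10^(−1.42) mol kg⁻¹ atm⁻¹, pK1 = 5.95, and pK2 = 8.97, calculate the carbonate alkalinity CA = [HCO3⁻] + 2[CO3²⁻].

[CO2*] = KH · pCO2 = 10^(−1.42) × 980×10^-6 = 3.726×10^-5 mol/kg
α₀ = 1/(1 + K1/[H⁺] + K1K2/[H⁺]²) = 1/(1 + 10^+2.07 + 10^+1.12) = 0.007595
DIC = [CO2*]/α₀ = 3.726×10^-5 / 0.007595 = 4.906 mmol/kg
CA = (α₁ + 2α₂)·DIC = (0.8923 + 2×0.1001) × 4.906 = 5.36 mmol/kg

CA = 5.36 mmol/kg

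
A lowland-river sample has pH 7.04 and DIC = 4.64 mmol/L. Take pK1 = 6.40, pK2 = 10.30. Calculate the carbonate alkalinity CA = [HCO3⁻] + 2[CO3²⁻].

CA = 3.78 mmol/L

CA = [HCO3⁻] + 2[CO3²⁻] = (α₁ + 2α₂)·DIC
At pH 7.04: [H⁺]/K1 = 10^-0.64 = 0.22909, K2/[H⁺] = 10^-3.26 = 0.00054954
α₁ = 1/(1 + 0.22909 + 0.00054954) = 1/1.2296 = 0.8132; α₂ = α₁·K2/[H⁺] = 0.0004469
α₁ + 2α₂ = 0.8141
CA = 0.8141 × 4.64 = 3.78 mmol/L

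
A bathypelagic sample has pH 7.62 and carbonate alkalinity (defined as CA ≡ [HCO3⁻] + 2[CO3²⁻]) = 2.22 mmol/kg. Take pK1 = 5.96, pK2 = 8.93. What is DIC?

DIC = 2.17 mmol/kg

CA = [HCO3⁻] + 2[CO3²⁻] = (α₁ + 2α₂)·DIC
At pH 7.62: [H⁺]/K1 = 10^-1.66 = 0.021878, K2/[H⁺] = 10^-1.31 = 0.048978
α₁ = 1/(1 + 0.021878 + 0.048978) = 1/1.0709 = 0.9338; α₂ = α₁·K2/[H⁺] = 0.04574
α₁ + 2α₂ = 1.0253
DIC = CA / (α₁ + 2α₂) = 2.22 / 1.0253 = 2.17 mmol/kg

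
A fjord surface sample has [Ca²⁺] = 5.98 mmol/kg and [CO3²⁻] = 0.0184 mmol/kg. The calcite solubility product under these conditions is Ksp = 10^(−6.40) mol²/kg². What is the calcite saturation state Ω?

Ω = 0.276

Ksp = 10^(−6.40) = 3.981×10^-7
Ω = [Ca²⁺][CO3²⁻]/Ksp = (5.98×10^-3)(0.0184×10^-3) / 3.981×10^-7 = 0.276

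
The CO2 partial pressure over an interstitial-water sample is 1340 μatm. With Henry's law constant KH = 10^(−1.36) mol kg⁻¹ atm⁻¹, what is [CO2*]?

KH = 10^(−1.36) = 4.365×10^-2 mol kg⁻¹ atm⁻¹
[CO2*] = KH · pCO2 = 4.365×10^-2 × 1340×10^-6 atm = 5.85×10^-5 mol/kg

[CO2*] = 58.5 μmol/kg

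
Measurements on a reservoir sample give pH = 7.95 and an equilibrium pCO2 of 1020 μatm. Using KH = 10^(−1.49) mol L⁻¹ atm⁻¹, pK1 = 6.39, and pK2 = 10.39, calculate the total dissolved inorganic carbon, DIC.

[CO2*] = KH · pCO2 = 10^(−1.49) × 1020×10^-6 = 3.301×10^-5 mol/L
α₀ = 1/(1 + K1/[H⁺] + K1K2/[H⁺]²) = 1/(1 + 10^+1.56 + 10^-0.88) = 0.02671
DIC = [CO2*]/α₀ = 3.301×10^-5 / 0.02671 = 1.24 mmol/L

DIC = 1.24 mmol/L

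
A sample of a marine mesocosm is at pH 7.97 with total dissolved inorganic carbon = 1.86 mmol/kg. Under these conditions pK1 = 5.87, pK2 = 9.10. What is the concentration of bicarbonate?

α₁ = 1 / (1 + [H⁺]/K1 + K2/[H⁺]) = 1 / (1 + 10^-2.10 + 10^-1.13)
   = 1 / (1 + 0.0079433 + 0.074131) = 1/1.0821 = 0.9242
[HCO3⁻] = α₁ × DIC = 0.9242 × 1.86 = 1.72 mmol/kg

[HCO3⁻] = 1.72 mmol/kg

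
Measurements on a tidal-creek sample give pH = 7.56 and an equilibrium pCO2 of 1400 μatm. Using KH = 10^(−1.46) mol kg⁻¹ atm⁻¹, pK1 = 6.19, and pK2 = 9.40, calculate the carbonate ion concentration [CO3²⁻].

[CO2*] = KH · pCO2 = 10^(−1.46) × 1400×10^-6 = 4.854×10^-5 mol/kg
α₀ = 1/(1 + K1/[H⁺] + K1K2/[H⁺]²) = 1/(1 + 10^+1.37 + 10^-0.47) = 0.04035
DIC = [CO2*]/α₀ = 4.854×10^-5 / 0.04035 = 1.203 mmol/kg
[CO3²⁻] = α₂·DIC; α₂ = 0.01367, so [CO3²⁻] = 0.01367 × 1.203 = 0.0164 mmol/kg = 16.4 μmol/kg

[CO3²⁻] = 16.4 μmol/kg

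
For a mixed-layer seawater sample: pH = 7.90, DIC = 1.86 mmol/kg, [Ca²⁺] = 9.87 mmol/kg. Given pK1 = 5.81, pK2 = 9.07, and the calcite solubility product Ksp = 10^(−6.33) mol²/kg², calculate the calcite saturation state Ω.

α₂ = 1 / (1 + [H⁺]/K2 + [H⁺]²/(K1K2)) = 1 / (1 + 10^+1.17 + 10^-0.92)
   = 1 / (1 + 14.791 + 0.12023) = 1/15.911 = 0.06285
[CO3²⁻] = α₂ × DIC = 0.06285 × 1.86 = 0.1169 mmol/kg
Ksp = 10^(−6.33) = 4.677×10^-7
Ω = [Ca²⁺][CO3²⁻]/Ksp = (9.87×10^-3)(1.169×10^-4) / 4.677×10^-7 = 2.47

Ω = 2.47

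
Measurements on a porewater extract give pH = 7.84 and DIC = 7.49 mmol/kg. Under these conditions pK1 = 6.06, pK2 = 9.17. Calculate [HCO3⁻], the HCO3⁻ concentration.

α₁ = 1 / (1 + [H⁺]/K1 + K2/[H⁺]) = 1 / (1 + 10^-1.78 + 10^-1.33)
   = 1 / (1 + 0.016596 + 0.046774) = 1/1.0634 = 0.9404
[HCO3⁻] = α₁ × DIC = 0.9404 × 7.49 = 7.04 mmol/kg

[HCO3⁻] = 7.04 mmol/kg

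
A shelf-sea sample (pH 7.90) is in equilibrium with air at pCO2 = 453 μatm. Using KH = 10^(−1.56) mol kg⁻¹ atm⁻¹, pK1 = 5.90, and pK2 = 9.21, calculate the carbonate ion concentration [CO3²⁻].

[CO2*] = KH · pCO2 = 10^(−1.56) × 453×10^-6 = 1.248×10^-5 mol/kg
α₀ = 1/(1 + K1/[H⁺] + K1K2/[H⁺]²) = 1/(1 + 10^+2.00 + 10^+0.69) = 0.009443
DIC = [CO2*]/α₀ = 1.248×10^-5 / 0.009443 = 1.321 mmol/kg
[CO3²⁻] = α₂·DIC; α₂ = 0.04625, so [CO3²⁻] = 0.04625 × 1.321 = 0.0611 mmol/kg

[CO3²⁻] = 0.0611 mmol/kg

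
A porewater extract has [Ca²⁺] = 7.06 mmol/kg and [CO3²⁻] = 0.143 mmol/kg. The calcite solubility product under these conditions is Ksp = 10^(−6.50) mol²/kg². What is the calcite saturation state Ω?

Ω = 3.19

Ksp = 10^(−6.50) = 3.162×10^-7
Ω = [Ca²⁺][CO3²⁻]/Ksp = (7.06×10^-3)(0.143×10^-3) / 3.162×10^-7 = 3.19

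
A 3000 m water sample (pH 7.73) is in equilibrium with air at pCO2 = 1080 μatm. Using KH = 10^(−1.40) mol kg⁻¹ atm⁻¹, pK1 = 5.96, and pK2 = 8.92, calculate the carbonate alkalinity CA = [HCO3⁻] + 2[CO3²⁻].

[CO2*] = KH · pCO2 = 10^(−1.40) × 1080×10^-6 = 4.300×10^-5 mol/kg
α₀ = 1/(1 + K1/[H⁺] + K1K2/[H⁺]²) = 1/(1 + 10^+1.77 + 10^+0.58) = 0.01570
DIC = [CO2*]/α₀ = 4.300×10^-5 / 0.01570 = 2.738 mmol/kg
CA = (α₁ + 2α₂)·DIC = (0.9246 + 2×0.05970) × 2.738 = 2.86 mmol/kg

CA = 2.86 mmol/kg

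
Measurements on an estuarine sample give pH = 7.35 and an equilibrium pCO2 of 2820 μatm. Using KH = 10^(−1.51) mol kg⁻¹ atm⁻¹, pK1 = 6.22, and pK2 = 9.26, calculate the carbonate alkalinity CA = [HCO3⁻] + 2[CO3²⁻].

[CO2*] = KH · pCO2 = 10^(−1.51) × 2820×10^-6 = 8.715×10^-5 mol/kg
α₀ = 1/(1 + K1/[H⁺] + K1K2/[H⁺]²) = 1/(1 + 10^+1.13 + 10^-0.78) = 0.06823
DIC = [CO2*]/α₀ = 8.715×10^-5 / 0.06823 = 1.277 mmol/kg
CA = (α₁ + 2α₂)·DIC = (0.9204 + 2×0.01132) × 1.277 = 1.20 mmol/kg

CA = 1.20 mmol/kg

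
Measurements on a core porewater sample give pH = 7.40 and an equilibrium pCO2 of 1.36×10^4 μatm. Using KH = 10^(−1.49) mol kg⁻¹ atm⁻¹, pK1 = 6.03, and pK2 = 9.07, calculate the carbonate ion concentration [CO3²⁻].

[CO3²⁻] = 0.221 mmol/kg

[CO2*] = KH · pCO2 = 10^(−1.49) × 1.36×10^4×10^-6 = 4.401×10^-4 mol/kg
α₀ = 1/(1 + K1/[H⁺] + K1K2/[H⁺]²) = 1/(1 + 10^+1.37 + 10^-0.30) = 0.04009
DIC = [CO2*]/α₀ = 4.401×10^-4 / 0.04009 = 10.98 mmol/kg
[CO3²⁻] = α₂·DIC; α₂ = 0.02009, so [CO3²⁻] = 0.02009 × 10.98 = 0.221 mmol/kg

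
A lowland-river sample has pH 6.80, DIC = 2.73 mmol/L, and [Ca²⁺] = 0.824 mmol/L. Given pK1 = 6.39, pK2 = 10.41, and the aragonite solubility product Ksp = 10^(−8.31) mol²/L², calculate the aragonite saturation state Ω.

α₂ = 1 / (1 + [H⁺]/K2 + [H⁺]²/(K1K2)) = 1 / (1 + 10^+3.61 + 10^+3.20)
   = 1 / (1 + 4073.8 + 1584.9) = 1/5659.7 = 0.0001767
[CO3²⁻] = α₂ × DIC = 0.0001767 × 2.73 = 0.0004824 mmol/L = 0.4824 μmol/L
Ksp = 10^(−8.31) = 4.898×10^-9
Ω = [Ca²⁺][CO3²⁻]/Ksp = (0.824×10^-3)(4.824×10^-7) / 4.898×10^-9 = 0.0812

Ω = 0.0812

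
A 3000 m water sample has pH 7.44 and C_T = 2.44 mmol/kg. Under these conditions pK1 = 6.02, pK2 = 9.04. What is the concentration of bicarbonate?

[HCO3⁻] = 2.30 mmol/kg

α₁ = 1 / (1 + [H⁺]/K1 + K2/[H⁺]) = 1 / (1 + 10^-1.42 + 10^-1.60)
   = 1 / (1 + 0.038019 + 0.025119) = 1/1.0631 = 0.9406
[HCO3⁻] = α₁ × DIC = 0.9406 × 2.44 = 2.30 mmol/kg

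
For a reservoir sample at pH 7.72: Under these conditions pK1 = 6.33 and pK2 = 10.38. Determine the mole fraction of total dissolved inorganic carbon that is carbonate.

α₂ = 1 / (1 + [H⁺]/K2 + [H⁺]²/(K1K2)) = 1 / (1 + 10^+2.66 + 10^+1.27)
   = 1 / (1 + 457.09 + 18.621) = 1/476.71 = 0.002098

α₂ = 0.00210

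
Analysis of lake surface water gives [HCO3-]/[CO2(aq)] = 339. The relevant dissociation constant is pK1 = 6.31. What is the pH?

pH = 8.84

From K1 = [H⁺][HCO3-]/[CO2(aq)]:  pH = pK1 + log₁₀([HCO3-]/[CO2(aq)])
log₁₀(339) = +2.530
pH = 6.31 + (+2.530) = 8.84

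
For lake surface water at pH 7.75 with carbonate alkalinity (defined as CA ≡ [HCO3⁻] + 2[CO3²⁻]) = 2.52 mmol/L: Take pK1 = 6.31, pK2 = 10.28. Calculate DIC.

DIC = 2.60 mmol/L

CA = [HCO3⁻] + 2[CO3²⁻] = (α₁ + 2α₂)·DIC
At pH 7.75: [H⁺]/K1 = 10^-1.44 = 0.036308, K2/[H⁺] = 10^-2.53 = 0.0029512
α₁ = 1/(1 + 0.036308 + 0.0029512) = 1/1.0393 = 0.9622; α₂ = α₁·K2/[H⁺] = 0.002840
α₁ + 2α₂ = 0.9679
DIC = CA / (α₁ + 2α₂) = 2.52 / 0.9679 = 2.60 mmol/L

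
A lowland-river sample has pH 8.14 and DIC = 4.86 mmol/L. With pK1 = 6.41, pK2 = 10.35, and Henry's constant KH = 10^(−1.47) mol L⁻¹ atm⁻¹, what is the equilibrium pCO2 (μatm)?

pCO2 = 2610 μatm

α₀ = 1 / (1 + K1/[H⁺] + K1K2/[H⁺]²) = 1 / (1 + 10^+1.73 + 10^-0.48)
   = 1 / (1 + 53.703 + 0.33113) = 1/55.034 = 0.01817
[CO2*] = α₀ × DIC = 0.01817 × 4.86 = 0.08831 mmol/L
pCO2 = [CO2*]/KH = 8.831×10^-5 / 3.388×10^-2 = 2610 μatm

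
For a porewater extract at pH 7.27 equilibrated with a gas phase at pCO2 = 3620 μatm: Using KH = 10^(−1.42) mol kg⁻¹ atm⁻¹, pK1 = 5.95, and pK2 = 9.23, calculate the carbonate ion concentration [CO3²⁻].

[CO2*] = KH · pCO2 = 10^(−1.42) × 3620×10^-6 = 1.376×10^-4 mol/kg
α₀ = 1/(1 + K1/[H⁺] + K1K2/[H⁺]²) = 1/(1 + 10^+1.32 + 10^-0.64) = 0.04520
DIC = [CO2*]/α₀ = 1.376×10^-4 / 0.04520 = 3.045 mmol/kg
[CO3²⁻] = α₂·DIC; α₂ = 0.01036, so [CO3²⁻] = 0.01036 × 3.045 = 0.0315 mmol/kg

[CO3²⁻] = 0.0315 mmol/kg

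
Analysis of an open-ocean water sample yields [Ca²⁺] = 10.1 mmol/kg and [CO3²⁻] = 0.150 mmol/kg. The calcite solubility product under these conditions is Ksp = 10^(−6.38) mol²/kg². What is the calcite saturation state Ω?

Ksp = 10^(−6.38) = 4.169×10^-7
Ω = [Ca²⁺][CO3²⁻]/Ksp = (10.1×10^-3)(0.150×10^-3) / 4.169×10^-7 = 3.63

Ω = 3.63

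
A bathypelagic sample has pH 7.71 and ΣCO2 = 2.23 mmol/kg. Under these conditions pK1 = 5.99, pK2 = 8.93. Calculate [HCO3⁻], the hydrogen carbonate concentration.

α₁ = 1 / (1 + [H⁺]/K1 + K2/[H⁺]) = 1 / (1 + 10^-1.72 + 10^-1.22)
   = 1 / (1 + 0.019055 + 0.060256) = 1/1.0793 = 0.9265
[HCO3⁻] = α₁ × DIC = 0.9265 × 2.23 = 2.07 mmol/kg

[HCO3⁻] = 2.07 mmol/kg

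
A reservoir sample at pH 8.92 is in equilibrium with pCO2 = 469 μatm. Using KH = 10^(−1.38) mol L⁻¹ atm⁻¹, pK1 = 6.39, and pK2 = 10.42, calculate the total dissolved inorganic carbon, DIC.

DIC = 6.85 mmol/L

[CO2*] = KH · pCO2 = 10^(−1.38) × 469×10^-6 = 1.955×10^-5 mol/L
α₀ = 1/(1 + K1/[H⁺] + K1K2/[H⁺]²) = 1/(1 + 10^+2.53 + 10^+1.03) = 0.002853
DIC = [CO2*]/α₀ = 1.955×10^-5 / 0.002853 = 6.85 mmol/L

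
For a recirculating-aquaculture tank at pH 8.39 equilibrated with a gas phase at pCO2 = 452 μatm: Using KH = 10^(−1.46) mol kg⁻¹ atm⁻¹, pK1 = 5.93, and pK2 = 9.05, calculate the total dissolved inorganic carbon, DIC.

[CO2*] = KH · pCO2 = 10^(−1.46) × 452×10^-6 = 1.567×10^-5 mol/kg
α₀ = 1/(1 + K1/[H⁺] + K1K2/[H⁺]²) = 1/(1 + 10^+2.46 + 10^+1.80) = 0.002837
DIC = [CO2*]/α₀ = 1.567×10^-5 / 0.002837 = 5.52 mmol/kg

DIC = 5.52 mmol/kg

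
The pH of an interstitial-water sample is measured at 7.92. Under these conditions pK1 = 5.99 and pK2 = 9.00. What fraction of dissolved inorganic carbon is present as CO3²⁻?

α₂ = 0.0760

α₂ = 1 / (1 + [H⁺]/K2 + [H⁺]²/(K1K2)) = 1 / (1 + 10^+1.08 + 10^-0.85)
   = 1 / (1 + 12.023 + 0.14125) = 1/13.164 = 0.07597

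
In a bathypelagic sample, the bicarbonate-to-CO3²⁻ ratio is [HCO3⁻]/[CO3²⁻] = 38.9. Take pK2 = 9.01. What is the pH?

pH = 7.42

From K2 = [H⁺][CO3²⁻]/[HCO3⁻]:  pH = pK2 − log₁₀([HCO3⁻]/[CO3²⁻])
log₁₀(38.9) = +1.590
pH = 9.01 − (+1.590) = 7.42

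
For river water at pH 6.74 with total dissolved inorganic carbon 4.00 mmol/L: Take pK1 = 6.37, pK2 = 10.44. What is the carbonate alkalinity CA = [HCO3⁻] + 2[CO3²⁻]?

CA = [HCO3⁻] + 2[CO3²⁻] = (α₁ + 2α₂)·DIC
At pH 6.74: [H⁺]/K1 = 10^-0.37 = 0.42658, K2/[H⁺] = 10^-3.70 = 0.00019953
α₁ = 1/(1 + 0.42658 + 0.00019953) = 1/1.4268 = 0.7009; α₂ = α₁·K2/[H⁺] = 0.0001398
α₁ + 2α₂ = 0.7012
CA = 0.7012 × 4.00 = 2.80 mmol/L

CA = 2.80 mmol/L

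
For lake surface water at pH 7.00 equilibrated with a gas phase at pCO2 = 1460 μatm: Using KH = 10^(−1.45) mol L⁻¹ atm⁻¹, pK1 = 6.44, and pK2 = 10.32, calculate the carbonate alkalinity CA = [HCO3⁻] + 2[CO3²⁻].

[CO2*] = KH · pCO2 = 10^(−1.45) × 1460×10^-6 = 5.180×10^-5 mol/L
α₀ = 1/(1 + K1/[H⁺] + K1K2/[H⁺]²) = 1/(1 + 10^+0.56 + 10^-2.76) = 0.2159
DIC = [CO2*]/α₀ = 5.180×10^-5 / 0.2159 = 0.2400 mmol/L
CA = (α₁ + 2α₂)·DIC = (0.7838 + 2×0.0003751) × 0.2400 = 0.188 mmol/L

CA = 0.188 mmol/L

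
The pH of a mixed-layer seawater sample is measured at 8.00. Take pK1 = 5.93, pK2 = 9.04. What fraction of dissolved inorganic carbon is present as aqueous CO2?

α₀ = 0.00774

α₀ = 1 / (1 + K1/[H⁺] + K1K2/[H⁺]²) = 1 / (1 + 10^+2.07 + 10^+1.03)
   = 1 / (1 + 117.49 + 10.715) = 1/129.20 = 0.007740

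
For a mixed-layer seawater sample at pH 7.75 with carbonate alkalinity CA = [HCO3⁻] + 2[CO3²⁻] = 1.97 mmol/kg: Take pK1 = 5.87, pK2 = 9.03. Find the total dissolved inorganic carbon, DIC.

CA = [HCO3⁻] + 2[CO3²⁻] = (α₁ + 2α₂)·DIC
At pH 7.75: [H⁺]/K1 = 10^-1.88 = 0.013183, K2/[H⁺] = 10^-1.28 = 0.052481
α₁ = 1/(1 + 0.013183 + 0.052481) = 1/1.0657 = 0.9384; α₂ = α₁·K2/[H⁺] = 0.04925
α₁ + 2α₂ = 1.0369
DIC = CA / (α₁ + 2α₂) = 1.97 / 1.0369 = 1.90 mmol/kg

DIC = 1.90 mmol/kg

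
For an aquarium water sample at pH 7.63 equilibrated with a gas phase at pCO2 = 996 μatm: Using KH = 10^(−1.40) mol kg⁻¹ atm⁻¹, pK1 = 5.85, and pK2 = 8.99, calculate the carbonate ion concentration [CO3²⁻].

[CO3²⁻] = 0.104 mmol/kg

[CO2*] = KH · pCO2 = 10^(−1.40) × 996×10^-6 = 3.965×10^-5 mol/kg
α₀ = 1/(1 + K1/[H⁺] + K1K2/[H⁺]²) = 1/(1 + 10^+1.78 + 10^+0.42) = 0.01565
DIC = [CO2*]/α₀ = 3.965×10^-5 / 0.01565 = 2.533 mmol/kg
[CO3²⁻] = α₂·DIC; α₂ = 0.04117, so [CO3²⁻] = 0.04117 × 2.533 = 0.104 mmol/kg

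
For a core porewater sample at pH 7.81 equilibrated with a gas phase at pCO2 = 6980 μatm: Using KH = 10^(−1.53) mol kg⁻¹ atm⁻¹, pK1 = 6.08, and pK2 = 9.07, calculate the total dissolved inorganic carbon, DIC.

DIC = 11.9 mmol/kg

[CO2*] = KH · pCO2 = 10^(−1.53) × 6980×10^-6 = 2.060×10^-4 mol/kg
α₀ = 1/(1 + K1/[H⁺] + K1K2/[H⁺]²) = 1/(1 + 10^+1.73 + 10^+0.47) = 0.01734
DIC = [CO2*]/α₀ = 2.060×10^-4 / 0.01734 = 11.9 mmol/kg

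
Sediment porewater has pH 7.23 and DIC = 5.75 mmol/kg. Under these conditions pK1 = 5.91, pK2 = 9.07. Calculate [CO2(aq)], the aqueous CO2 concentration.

α₀ = 1 / (1 + K1/[H⁺] + K1K2/[H⁺]²) = 1 / (1 + 10^+1.32 + 10^-0.52)
   = 1 / (1 + 20.893 + 0.30200) = 1/22.195 = 0.04506
[CO2*] = α₀ × DIC = 0.04506 × 5.75 = 0.259 mmol/kg

[CO2*] = 0.259 mmol/kg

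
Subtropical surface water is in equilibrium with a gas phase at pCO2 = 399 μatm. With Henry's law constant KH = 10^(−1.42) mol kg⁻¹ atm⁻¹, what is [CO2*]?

KH = 10^(−1.42) = 3.802×10^-2 mol kg⁻¹ atm⁻¹
[CO2*] = KH · pCO2 = 3.802×10^-2 × 399×10^-6 atm = 1.52×10^-5 mol/kg

[CO2*] = 15.2 μmol/kg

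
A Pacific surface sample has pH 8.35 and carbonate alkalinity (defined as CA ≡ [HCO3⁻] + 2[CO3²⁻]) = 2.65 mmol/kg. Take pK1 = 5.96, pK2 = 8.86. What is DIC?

DIC = 2.15 mmol/kg

CA = [HCO3⁻] + 2[CO3²⁻] = (α₁ + 2α₂)·DIC
At pH 8.35: [H⁺]/K1 = 10^-2.39 = 0.0040738, K2/[H⁺] = 10^-0.51 = 0.30903
α₁ = 1/(1 + 0.0040738 + 0.30903) = 1/1.3131 = 0.7616; α₂ = α₁·K2/[H⁺] = 0.2353
α₁ + 2α₂ = 1.2322
DIC = CA / (α₁ + 2α₂) = 2.65 / 1.2322 = 2.15 mmol/kg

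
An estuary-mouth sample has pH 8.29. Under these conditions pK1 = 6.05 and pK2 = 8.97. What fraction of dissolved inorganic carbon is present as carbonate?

α₂ = 0.172

α₂ = 1 / (1 + [H⁺]/K2 + [H⁺]²/(K1K2)) = 1 / (1 + 10^+0.68 + 10^-1.56)
   = 1 / (1 + 4.7863 + 0.027542) = 1/5.8138 = 0.1720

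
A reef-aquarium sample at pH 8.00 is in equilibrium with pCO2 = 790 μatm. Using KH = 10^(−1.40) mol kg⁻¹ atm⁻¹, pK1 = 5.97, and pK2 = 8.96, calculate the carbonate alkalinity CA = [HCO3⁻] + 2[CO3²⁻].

CA = 4.11 mmol/kg

[CO2*] = KH · pCO2 = 10^(−1.40) × 790×10^-6 = 3.145×10^-5 mol/kg
α₀ = 1/(1 + K1/[H⁺] + K1K2/[H⁺]²) = 1/(1 + 10^+2.03 + 10^+1.07) = 0.008340
DIC = [CO2*]/α₀ = 3.145×10^-5 / 0.008340 = 3.771 mmol/kg
CA = (α₁ + 2α₂)·DIC = (0.8937 + 2×0.09799) × 3.771 = 4.11 mmol/kg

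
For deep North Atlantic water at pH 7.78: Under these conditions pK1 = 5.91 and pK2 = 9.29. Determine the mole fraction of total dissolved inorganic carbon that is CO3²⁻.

α₂ = 1 / (1 + [H⁺]/K2 + [H⁺]²/(K1K2)) = 1 / (1 + 10^+1.51 + 10^-0.36)
   = 1 / (1 + 32.359 + 0.43652) = 1/33.796 = 0.02959

α₂ = 0.0296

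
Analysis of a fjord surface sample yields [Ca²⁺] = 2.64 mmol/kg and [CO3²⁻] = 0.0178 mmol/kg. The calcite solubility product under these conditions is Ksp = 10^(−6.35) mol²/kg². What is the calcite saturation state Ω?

Ksp = 10^(−6.35) = 4.467×10^-7
Ω = [Ca²⁺][CO3²⁻]/Ksp = (2.64×10^-3)(0.0178×10^-3) / 4.467×10^-7 = 0.105

Ω = 0.105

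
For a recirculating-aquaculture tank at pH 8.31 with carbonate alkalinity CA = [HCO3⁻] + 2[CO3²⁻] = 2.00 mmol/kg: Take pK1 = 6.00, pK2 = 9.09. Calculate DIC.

CA = [HCO3⁻] + 2[CO3²⁻] = (α₁ + 2α₂)·DIC
At pH 8.31: [H⁺]/K1 = 10^-2.31 = 0.0048978, K2/[H⁺] = 10^-0.78 = 0.16596
α₁ = 1/(1 + 0.0048978 + 0.16596) = 1/1.1709 = 0.8541; α₂ = α₁·K2/[H⁺] = 0.1417
α₁ + 2α₂ = 1.1376
DIC = CA / (α₁ + 2α₂) = 2.00 / 1.1376 = 1.76 mmol/kg

DIC = 1.76 mmol/kg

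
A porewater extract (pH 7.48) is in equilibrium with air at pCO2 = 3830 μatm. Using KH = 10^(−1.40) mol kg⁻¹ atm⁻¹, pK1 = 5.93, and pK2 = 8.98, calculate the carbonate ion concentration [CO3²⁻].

[CO3²⁻] = 0.171 mmol/kg

[CO2*] = KH · pCO2 = 10^(−1.40) × 3830×10^-6 = 1.525×10^-4 mol/kg
α₀ = 1/(1 + K1/[H⁺] + K1K2/[H⁺]²) = 1/(1 + 10^+1.55 + 10^+0.05) = 0.02659
DIC = [CO2*]/α₀ = 1.525×10^-4 / 0.02659 = 5.734 mmol/kg
[CO3²⁻] = α₂·DIC; α₂ = 0.02984, so [CO3²⁻] = 0.02984 × 5.734 = 0.171 mmol/kg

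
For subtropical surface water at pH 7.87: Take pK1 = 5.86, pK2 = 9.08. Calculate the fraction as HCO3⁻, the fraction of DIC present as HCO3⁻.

α₁ = 0.933

α₁ = 1 / (1 + [H⁺]/K1 + K2/[H⁺]) = 1 / (1 + 10^-2.01 + 10^-1.21)
   = 1 / (1 + 0.0097724 + 0.061660) = 1/1.0714 = 0.9333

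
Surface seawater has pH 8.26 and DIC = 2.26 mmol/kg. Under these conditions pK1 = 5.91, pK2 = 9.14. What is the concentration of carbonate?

α₂ = 1 / (1 + [H⁺]/K2 + [H⁺]²/(K1K2)) = 1 / (1 + 10^+0.88 + 10^-1.47)
   = 1 / (1 + 7.5858 + 0.033884) = 1/8.6197 = 0.1160
[CO3²⁻] = α₂ × DIC = 0.1160 × 2.26 = 0.262 mmol/kg

[CO3²⁻] = 0.262 mmol/kg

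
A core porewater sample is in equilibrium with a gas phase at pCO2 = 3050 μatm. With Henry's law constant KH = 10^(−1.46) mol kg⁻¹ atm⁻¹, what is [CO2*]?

[CO2*] = 106 μmol/kg

KH = 10^(−1.46) = 3.467×10^-2 mol kg⁻¹ atm⁻¹
[CO2*] = KH · pCO2 = 3.467×10^-2 × 3050×10^-6 atm = 1.06×10^-4 mol/kg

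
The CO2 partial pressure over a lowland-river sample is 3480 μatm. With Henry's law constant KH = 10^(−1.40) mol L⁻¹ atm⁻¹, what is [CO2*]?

KH = 10^(−1.40) = 3.981×10^-2 mol L⁻¹ atm⁻¹
[CO2*] = KH · pCO2 = 3.981×10^-2 × 3480×10^-6 atm = 1.39×10^-4 mol/L

[CO2*] = 139 μmol/L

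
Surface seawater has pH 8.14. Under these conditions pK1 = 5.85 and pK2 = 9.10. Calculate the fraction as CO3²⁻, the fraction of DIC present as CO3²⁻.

α₂ = 0.0984

α₂ = 1 / (1 + [H⁺]/K2 + [H⁺]²/(K1K2)) = 1 / (1 + 10^+0.96 + 10^-1.33)
   = 1 / (1 + 9.1201 + 0.046774) = 1/10.167 = 0.09836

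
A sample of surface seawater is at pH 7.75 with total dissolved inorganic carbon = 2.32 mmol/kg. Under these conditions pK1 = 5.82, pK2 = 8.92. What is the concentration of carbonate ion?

[CO3²⁻] = 0.145 mmol/kg

α₂ = 1 / (1 + [H⁺]/K2 + [H⁺]²/(K1K2)) = 1 / (1 + 10^+1.17 + 10^-0.76)
   = 1 / (1 + 14.791 + 0.17378) = 1/15.965 = 0.06264
[CO3²⁻] = α₂ × DIC = 0.06264 × 2.32 = 0.145 mmol/kg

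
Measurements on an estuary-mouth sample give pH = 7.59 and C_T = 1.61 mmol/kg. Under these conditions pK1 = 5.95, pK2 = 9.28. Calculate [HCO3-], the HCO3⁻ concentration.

[HCO3⁻] = 1.54 mmol/kg

α₁ = 1 / (1 + [H⁺]/K1 + K2/[H⁺]) = 1 / (1 + 10^-1.64 + 10^-1.69)
   = 1 / (1 + 0.022909 + 0.020417) = 1/1.0433 = 0.9585
[HCO3⁻] = α₁ × DIC = 0.9585 × 1.61 = 1.54 mmol/kg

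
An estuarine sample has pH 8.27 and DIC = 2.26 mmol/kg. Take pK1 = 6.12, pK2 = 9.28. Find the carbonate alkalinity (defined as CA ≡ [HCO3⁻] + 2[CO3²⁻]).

CA = 2.45 mmol/kg

CA = [HCO3⁻] + 2[CO3²⁻] = (α₁ + 2α₂)·DIC
At pH 8.27: [H⁺]/K1 = 10^-2.15 = 0.0070795, K2/[H⁺] = 10^-1.01 = 0.097724
α₁ = 1/(1 + 0.0070795 + 0.097724) = 1/1.1048 = 0.9051; α₂ = α₁·K2/[H⁺] = 0.08845
α₁ + 2α₂ = 1.0820
CA = 1.0820 × 2.26 = 2.45 mmol/kg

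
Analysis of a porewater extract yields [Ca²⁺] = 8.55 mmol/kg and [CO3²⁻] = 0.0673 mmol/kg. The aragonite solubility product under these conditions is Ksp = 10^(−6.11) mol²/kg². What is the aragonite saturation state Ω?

Ω = 0.741

Ksp = 10^(−6.11) = 7.762×10^-7
Ω = [Ca²⁺][CO3²⁻]/Ksp = (8.55×10^-3)(0.0673×10^-3) / 7.762×10^-7 = 0.741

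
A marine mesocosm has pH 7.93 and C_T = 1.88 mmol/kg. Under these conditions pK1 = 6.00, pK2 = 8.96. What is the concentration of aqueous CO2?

α₀ = 1 / (1 + K1/[H⁺] + K1K2/[H⁺]²) = 1 / (1 + 10^+1.93 + 10^+0.90)
   = 1 / (1 + 85.114 + 7.9433) = 1/94.057 = 0.01063
[CO2*] = α₀ × DIC = 0.01063 × 1.88 = 0.0200 mmol/kg = 20.0 μmol/kg

[CO2*] = 20.0 μmol/kg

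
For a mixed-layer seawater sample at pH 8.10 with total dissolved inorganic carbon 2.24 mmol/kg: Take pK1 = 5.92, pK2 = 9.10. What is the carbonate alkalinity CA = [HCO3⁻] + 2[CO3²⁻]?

CA = 2.43 mmol/kg

CA = [HCO3⁻] + 2[CO3²⁻] = (α₁ + 2α₂)·DIC
At pH 8.10: [H⁺]/K1 = 10^-2.18 = 0.0066069, K2/[H⁺] = 10^-1.00 = 0.10000
α₁ = 1/(1 + 0.0066069 + 0.10000) = 1/1.1066 = 0.9037; α₂ = α₁·K2/[H⁺] = 0.09037
α₁ + 2α₂ = 1.0844
CA = 1.0844 × 2.24 = 2.43 mmol/kg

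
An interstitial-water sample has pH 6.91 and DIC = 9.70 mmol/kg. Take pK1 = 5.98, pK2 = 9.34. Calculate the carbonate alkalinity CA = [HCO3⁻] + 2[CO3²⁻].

CA = [HCO3⁻] + 2[CO3²⁻] = (α₁ + 2α₂)·DIC
At pH 6.91: [H⁺]/K1 = 10^-0.93 = 0.11749, K2/[H⁺] = 10^-2.43 = 0.0037154
α₁ = 1/(1 + 0.11749 + 0.0037154) = 1/1.1212 = 0.8919; α₂ = α₁·K2/[H⁺] = 0.003314
α₁ + 2α₂ = 0.8985
CA = 0.8985 × 9.70 = 8.72 mmol/kg

CA = 8.72 mmol/kg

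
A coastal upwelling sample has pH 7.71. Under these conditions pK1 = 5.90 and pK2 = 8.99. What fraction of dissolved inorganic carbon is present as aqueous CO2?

α₀ = 1 / (1 + K1/[H⁺] + K1K2/[H⁺]²) = 1 / (1 + 10^+1.81 + 10^+0.53)
   = 1 / (1 + 64.565 + 3.3884) = 1/68.954 = 0.01450

α₀ = 0.0145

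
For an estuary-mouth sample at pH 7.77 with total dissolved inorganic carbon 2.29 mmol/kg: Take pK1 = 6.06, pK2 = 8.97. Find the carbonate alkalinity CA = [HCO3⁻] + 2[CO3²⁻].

CA = [HCO3⁻] + 2[CO3²⁻] = (α₁ + 2α₂)·DIC
At pH 7.77: [H⁺]/K1 = 10^-1.71 = 0.019498, K2/[H⁺] = 10^-1.20 = 0.063096
α₁ = 1/(1 + 0.019498 + 0.063096) = 1/1.0826 = 0.9237; α₂ = α₁·K2/[H⁺] = 0.05828
α₁ + 2α₂ = 1.0403
CA = 1.0403 × 2.29 = 2.38 mmol/kg

CA = 2.38 mmol/kg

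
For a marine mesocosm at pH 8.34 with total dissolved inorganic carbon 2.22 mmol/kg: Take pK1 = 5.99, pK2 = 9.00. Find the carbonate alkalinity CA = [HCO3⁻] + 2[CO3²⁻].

CA = [HCO3⁻] + 2[CO3²⁻] = (α₁ + 2α₂)·DIC
At pH 8.34: [H⁺]/K1 = 10^-2.35 = 0.0044668, K2/[H⁺] = 10^-0.66 = 0.21878
α₁ = 1/(1 + 0.0044668 + 0.21878) = 1/1.2232 = 0.8175; α₂ = α₁·K2/[H⁺] = 0.1788
α₁ + 2α₂ = 1.1752
CA = 1.1752 × 2.22 = 2.61 mmol/kg

CA = 2.61 mmol/kg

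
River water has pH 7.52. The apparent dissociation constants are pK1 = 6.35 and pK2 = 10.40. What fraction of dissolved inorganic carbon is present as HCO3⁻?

α₁ = 1 / (1 + [H⁺]/K1 + K2/[H⁺]) = 1 / (1 + 10^-1.17 + 10^-2.88)
   = 1 / (1 + 0.067608 + 0.0013183) = 1/1.0689 = 0.9355

α₁ = 0.936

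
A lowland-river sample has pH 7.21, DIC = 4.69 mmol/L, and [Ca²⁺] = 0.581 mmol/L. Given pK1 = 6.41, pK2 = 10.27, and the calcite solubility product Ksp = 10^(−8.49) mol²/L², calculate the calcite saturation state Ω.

Ω = 0.633

α₂ = 1 / (1 + [H⁺]/K2 + [H⁺]²/(K1K2)) = 1 / (1 + 10^+3.06 + 10^+2.26)
   = 1 / (1 + 1148.2 + 181.97) = 1/1331.1 = 0.0007512
[CO3²⁻] = α₂ × DIC = 0.0007512 × 4.69 = 0.003523 mmol/L = 3.523 μmol/L
Ksp = 10^(−8.49) = 3.236×10^-9
Ω = [Ca²⁺][CO3²⁻]/Ksp = (0.581×10^-3)(3.523×10^-6) / 3.236×10^-9 = 0.633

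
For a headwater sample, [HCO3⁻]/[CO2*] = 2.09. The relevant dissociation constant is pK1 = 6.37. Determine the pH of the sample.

From K1 = [H⁺][HCO3⁻]/[CO2*]:  pH = pK1 + log₁₀([HCO3⁻]/[CO2*])
log₁₀(2.09) = +0.320
pH = 6.37 + (+0.320) = 6.69

pH = 6.69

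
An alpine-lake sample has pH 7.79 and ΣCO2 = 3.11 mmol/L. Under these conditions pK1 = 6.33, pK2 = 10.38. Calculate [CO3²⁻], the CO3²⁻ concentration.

α₂ = 1 / (1 + [H⁺]/K2 + [H⁺]²/(K1K2)) = 1 / (1 + 10^+2.59 + 10^+1.13)
   = 1 / (1 + 389.05 + 13.490) = 1/403.53 = 0.002478
[CO3²⁻] = α₂ × DIC = 0.002478 × 3.11 = 0.00771 mmol/L = 7.71 μmol/L

[CO3²⁻] = 7.71 μmol/L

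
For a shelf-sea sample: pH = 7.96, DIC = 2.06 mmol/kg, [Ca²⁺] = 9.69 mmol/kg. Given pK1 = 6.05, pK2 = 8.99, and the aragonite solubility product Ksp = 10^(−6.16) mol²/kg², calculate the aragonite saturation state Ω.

α₂ = 1 / (1 + [H⁺]/K2 + [H⁺]²/(K1K2)) = 1 / (1 + 10^+1.03 + 10^-0.88)
   = 1 / (1 + 10.715 + 0.13183) = 1/11.847 = 0.08441
[CO3²⁻] = α₂ × DIC = 0.08441 × 2.06 = 0.1739 mmol/kg
Ksp = 10^(−6.16) = 6.918×10^-7
Ω = [Ca²⁺][CO3²⁻]/Ksp = (9.69×10^-3)(1.739×10^-4) / 6.918×10^-7 = 2.44

Ω = 2.44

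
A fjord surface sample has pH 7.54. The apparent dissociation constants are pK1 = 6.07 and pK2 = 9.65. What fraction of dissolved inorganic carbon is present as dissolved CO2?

α₀ = 1 / (1 + K1/[H⁺] + K1K2/[H⁺]²) = 1 / (1 + 10^+1.47 + 10^-0.64)
   = 1 / (1 + 29.512 + 0.22909) = 1/30.741 = 0.03253

α₀ = 0.0325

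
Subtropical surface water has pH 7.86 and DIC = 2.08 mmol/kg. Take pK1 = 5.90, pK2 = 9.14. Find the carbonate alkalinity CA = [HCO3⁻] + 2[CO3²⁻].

CA = [HCO3⁻] + 2[CO3²⁻] = (α₁ + 2α₂)·DIC
At pH 7.86: [H⁺]/K1 = 10^-1.96 = 0.010965, K2/[H⁺] = 10^-1.28 = 0.052481
α₁ = 1/(1 + 0.010965 + 0.052481) = 1/1.0634 = 0.9403; α₂ = α₁·K2/[H⁺] = 0.04935
α₁ + 2α₂ = 1.0390
CA = 1.0390 × 2.08 = 2.16 mmol/kg

CA = 2.16 mmol/kg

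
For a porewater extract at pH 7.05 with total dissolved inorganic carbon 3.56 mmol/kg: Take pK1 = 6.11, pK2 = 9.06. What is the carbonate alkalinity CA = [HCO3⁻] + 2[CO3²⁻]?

CA = [HCO3⁻] + 2[CO3²⁻] = (α₁ + 2α₂)·DIC
At pH 7.05: [H⁺]/K1 = 10^-0.94 = 0.11482, K2/[H⁺] = 10^-2.01 = 0.0097724
α₁ = 1/(1 + 0.11482 + 0.0097724) = 1/1.1246 = 0.8892; α₂ = α₁·K2/[H⁺] = 0.008690
α₁ + 2α₂ = 0.9066
CA = 0.9066 × 3.56 = 3.23 mmol/kg

CA = 3.23 mmol/kg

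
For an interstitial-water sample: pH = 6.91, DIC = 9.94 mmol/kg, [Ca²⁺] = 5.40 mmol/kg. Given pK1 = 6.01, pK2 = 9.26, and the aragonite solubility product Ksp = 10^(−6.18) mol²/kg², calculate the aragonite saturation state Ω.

α₂ = 1 / (1 + [H⁺]/K2 + [H⁺]²/(K1K2)) = 1 / (1 + 10^+2.35 + 10^+1.45)
   = 1 / (1 + 223.87 + 28.184) = 1/253.06 = 0.003952
[CO3²⁻] = α₂ × DIC = 0.003952 × 9.94 = 0.03928 mmol/kg
Ksp = 10^(−6.18) = 6.607×10^-7
Ω = [Ca²⁺][CO3²⁻]/Ksp = (5.40×10^-3)(3.928×10^-5) / 6.607×10^-7 = 0.321

Ω = 0.321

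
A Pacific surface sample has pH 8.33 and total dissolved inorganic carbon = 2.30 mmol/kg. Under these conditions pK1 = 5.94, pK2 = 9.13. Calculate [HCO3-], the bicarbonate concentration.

α₁ = 1 / (1 + [H⁺]/K1 + K2/[H⁺]) = 1 / (1 + 10^-2.39 + 10^-0.80)
   = 1 / (1 + 0.0040738 + 0.15849) = 1/1.1626 = 0.8602
[HCO3⁻] = α₁ × DIC = 0.8602 × 2.30 = 1.98 mmol/kg

[HCO3⁻] = 1.98 mmol/kg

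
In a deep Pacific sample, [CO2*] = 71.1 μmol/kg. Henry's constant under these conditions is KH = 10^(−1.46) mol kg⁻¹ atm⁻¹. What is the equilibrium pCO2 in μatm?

KH = 10^(−1.46) = 3.467×10^-2 mol kg⁻¹ atm⁻¹
pCO2 = [CO2*]/KH = 71.1×10^-6 / 3.467×10^-2 = 2.05×10^-3 atm = 2050 μatm

pCO2 = 2050 μatm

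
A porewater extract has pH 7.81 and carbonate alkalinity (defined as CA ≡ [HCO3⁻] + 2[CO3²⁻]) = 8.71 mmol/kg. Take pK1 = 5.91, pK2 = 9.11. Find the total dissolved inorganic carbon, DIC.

DIC = 8.41 mmol/kg

CA = [HCO3⁻] + 2[CO3²⁻] = (α₁ + 2α₂)·DIC
At pH 7.81: [H⁺]/K1 = 10^-1.90 = 0.012589, K2/[H⁺] = 10^-1.30 = 0.050119
α₁ = 1/(1 + 0.012589 + 0.050119) = 1/1.0627 = 0.9410; α₂ = α₁·K2/[H⁺] = 0.04716
α₁ + 2α₂ = 1.0353
DIC = CA / (α₁ + 2α₂) = 8.71 / 1.0353 = 8.41 mmol/kg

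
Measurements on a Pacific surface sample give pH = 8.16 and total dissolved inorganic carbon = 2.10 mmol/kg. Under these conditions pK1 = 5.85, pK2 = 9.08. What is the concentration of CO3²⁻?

α₂ = 1 / (1 + [H⁺]/K2 + [H⁺]²/(K1K2)) = 1 / (1 + 10^+0.92 + 10^-1.39)
   = 1 / (1 + 8.3176 + 0.040738) = 1/9.3584 = 0.1069
[CO3²⁻] = α₂ × DIC = 0.1069 × 2.10 = 0.224 mmol/kg

[CO3²⁻] = 0.224 mmol/kg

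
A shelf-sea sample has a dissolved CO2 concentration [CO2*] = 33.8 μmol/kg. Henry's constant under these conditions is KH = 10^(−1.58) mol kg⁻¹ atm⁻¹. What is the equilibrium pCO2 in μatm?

KH = 10^(−1.58) = 2.630×10^-2 mol kg⁻¹ atm⁻¹
pCO2 = [CO2*]/KH = 33.8×10^-6 / 2.630×10^-2 = 1.29×10^-3 atm = 1290 μatm

pCO2 = 1290 μatm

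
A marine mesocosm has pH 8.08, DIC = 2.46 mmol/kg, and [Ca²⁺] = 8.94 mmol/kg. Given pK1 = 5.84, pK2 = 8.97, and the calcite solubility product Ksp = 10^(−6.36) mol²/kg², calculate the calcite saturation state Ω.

α₂ = 1 / (1 + [H⁺]/K2 + [H⁺]²/(K1K2)) = 1 / (1 + 10^+0.89 + 10^-1.35)
   = 1 / (1 + 7.7625 + 0.044668) = 1/8.8071 = 0.1135
[CO3²⁻] = α₂ × DIC = 0.1135 × 2.46 = 0.2793 mmol/kg
Ksp = 10^(−6.36) = 4.365×10^-7
Ω = [Ca²⁺][CO3²⁻]/Ksp = (8.94×10^-3)(2.793×10^-4) / 4.365×10^-7 = 5.72

Ω = 5.72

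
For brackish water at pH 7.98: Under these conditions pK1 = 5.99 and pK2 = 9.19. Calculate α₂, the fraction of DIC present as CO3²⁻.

α₂ = 1 / (1 + [H⁺]/K2 + [H⁺]²/(K1K2)) = 1 / (1 + 10^+1.21 + 10^-0.78)
   = 1 / (1 + 16.218 + 0.16596) = 1/17.384 = 0.05752

α₂ = 0.0575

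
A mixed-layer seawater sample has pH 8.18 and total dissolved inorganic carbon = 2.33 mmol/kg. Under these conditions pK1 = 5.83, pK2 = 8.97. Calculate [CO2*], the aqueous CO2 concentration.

[CO2*] = 8.92 μmol/kg

α₀ = 1 / (1 + K1/[H⁺] + K1K2/[H⁺]²) = 1 / (1 + 10^+2.35 + 10^+1.56)
   = 1 / (1 + 223.87 + 36.308) = 1/261.18 = 0.003829
[CO2*] = α₀ × DIC = 0.003829 × 2.33 = 0.00892 mmol/kg = 8.92 μmol/kg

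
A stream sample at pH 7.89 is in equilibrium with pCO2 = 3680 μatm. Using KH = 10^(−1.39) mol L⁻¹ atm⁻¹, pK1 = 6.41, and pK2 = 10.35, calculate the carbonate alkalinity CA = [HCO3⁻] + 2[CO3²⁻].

[CO2*] = KH · pCO2 = 10^(−1.39) × 3680×10^-6 = 1.499×10^-4 mol/L
α₀ = 1/(1 + K1/[H⁺] + K1K2/[H⁺]²) = 1/(1 + 10^+1.48 + 10^-0.98) = 0.03194
DIC = [CO2*]/α₀ = 1.499×10^-4 / 0.03194 = 4.693 mmol/L
CA = (α₁ + 2α₂)·DIC = (0.9647 + 2×0.003345) × 4.693 = 4.56 mmol/L

CA = 4.56 mmol/L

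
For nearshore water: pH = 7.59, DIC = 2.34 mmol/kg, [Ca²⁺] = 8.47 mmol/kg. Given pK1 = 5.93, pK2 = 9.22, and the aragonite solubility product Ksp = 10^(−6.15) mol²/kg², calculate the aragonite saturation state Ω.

Ω = 0.628

α₂ = 1 / (1 + [H⁺]/K2 + [H⁺]²/(K1K2)) = 1 / (1 + 10^+1.63 + 10^-0.03)
   = 1 / (1 + 42.658 + 0.93325) = 1/44.591 = 0.02243
[CO3²⁻] = α₂ × DIC = 0.02243 × 2.34 = 0.05248 mmol/kg
Ksp = 10^(−6.15) = 7.079×10^-7
Ω = [Ca²⁺][CO3²⁻]/Ksp = (8.47×10^-3)(5.248×10^-5) / 7.079×10^-7 = 0.628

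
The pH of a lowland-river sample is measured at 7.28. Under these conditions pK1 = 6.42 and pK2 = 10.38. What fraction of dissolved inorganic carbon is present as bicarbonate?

α₁ = 0.878

α₁ = 1 / (1 + [H⁺]/K1 + K2/[H⁺]) = 1 / (1 + 10^-0.86 + 10^-3.10)
   = 1 / (1 + 0.13804 + 0.00079433) = 1/1.1388 = 0.8781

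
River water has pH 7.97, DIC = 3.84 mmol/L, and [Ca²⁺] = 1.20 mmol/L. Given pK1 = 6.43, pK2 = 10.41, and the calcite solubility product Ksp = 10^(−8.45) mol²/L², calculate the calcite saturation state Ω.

α₂ = 1 / (1 + [H⁺]/K2 + [H⁺]²/(K1K2)) = 1 / (1 + 10^+2.44 + 10^+0.90)
   = 1 / (1 + 275.42 + 7.9433) = 1/284.37 = 0.003517
[CO3²⁻] = α₂ × DIC = 0.003517 × 3.84 = 0.01350 mmol/L = 13.50 μmol/L
Ksp = 10^(−8.45) = 3.548×10^-9
Ω = [Ca²⁺][CO3²⁻]/Ksp = (1.20×10^-3)(1.350×10^-5) / 3.548×10^-9 = 4.57

Ω = 4.57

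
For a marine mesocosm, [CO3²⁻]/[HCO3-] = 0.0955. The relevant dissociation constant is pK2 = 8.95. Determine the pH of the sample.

From K2 = [H⁺][CO3²⁻]/[HCO3-]:  pH = pK2 + log₁₀([CO3²⁻]/[HCO3-])
log₁₀(0.0955) = -1.020
pH = 8.95 + (-1.020) = 7.93

pH = 7.93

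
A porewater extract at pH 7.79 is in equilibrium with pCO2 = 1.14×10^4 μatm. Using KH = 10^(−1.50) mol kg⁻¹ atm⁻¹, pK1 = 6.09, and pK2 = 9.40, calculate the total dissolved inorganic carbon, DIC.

[CO2*] = KH · pCO2 = 10^(−1.50) × 1.14×10^4×10^-6 = 3.605×10^-4 mol/kg
α₀ = 1/(1 + K1/[H⁺] + K1K2/[H⁺]²) = 1/(1 + 10^+1.70 + 10^+0.09) = 0.01910
DIC = [CO2*]/α₀ = 3.605×10^-4 / 0.01910 = 18.9 mmol/kg

DIC = 18.9 mmol/kg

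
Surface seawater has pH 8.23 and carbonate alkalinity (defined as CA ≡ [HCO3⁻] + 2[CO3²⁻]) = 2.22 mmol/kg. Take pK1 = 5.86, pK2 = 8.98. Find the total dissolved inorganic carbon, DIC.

CA = [HCO3⁻] + 2[CO3²⁻] = (α₁ + 2α₂)·DIC
At pH 8.23: [H⁺]/K1 = 10^-2.37 = 0.0042658, K2/[H⁺] = 10^-0.75 = 0.17783
α₁ = 1/(1 + 0.0042658 + 0.17783) = 1/1.1821 = 0.8460; α₂ = α₁·K2/[H⁺] = 0.1504
α₁ + 2α₂ = 1.1468
DIC = CA / (α₁ + 2α₂) = 2.22 / 1.1468 = 1.94 mmol/kg

DIC = 1.94 mmol/kg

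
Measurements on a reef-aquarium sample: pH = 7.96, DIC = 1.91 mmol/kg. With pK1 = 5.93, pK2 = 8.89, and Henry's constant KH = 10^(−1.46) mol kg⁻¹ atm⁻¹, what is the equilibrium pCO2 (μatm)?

pCO2 = 456 μatm

α₀ = 1 / (1 + K1/[H⁺] + K1K2/[H⁺]²) = 1 / (1 + 10^+2.03 + 10^+1.10)
   = 1 / (1 + 107.15 + 12.589) = 1/120.74 = 0.008282
[CO2*] = α₀ × DIC = 0.008282 × 1.91 = 0.01582 mmol/kg = 15.82 μmol/kg
pCO2 = [CO2*]/KH = 1.582×10^-5 / 3.467×10^-2 = 456 μatm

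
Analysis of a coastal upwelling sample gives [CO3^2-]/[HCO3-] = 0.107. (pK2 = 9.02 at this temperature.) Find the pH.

From K2 = [H⁺][CO3^2-]/[HCO3-]:  pH = pK2 + log₁₀([CO3^2-]/[HCO3-])
log₁₀(0.107) = -0.971
pH = 9.02 + (-0.971) = 8.05

pH = 8.05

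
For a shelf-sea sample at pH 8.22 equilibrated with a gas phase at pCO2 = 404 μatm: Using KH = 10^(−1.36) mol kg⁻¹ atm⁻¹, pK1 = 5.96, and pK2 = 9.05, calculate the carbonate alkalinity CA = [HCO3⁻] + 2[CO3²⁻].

CA = 4.16 mmol/kg

[CO2*] = KH · pCO2 = 10^(−1.36) × 404×10^-6 = 1.764×10^-5 mol/kg
α₀ = 1/(1 + K1/[H⁺] + K1K2/[H⁺]²) = 1/(1 + 10^+2.26 + 10^+1.43) = 0.004765
DIC = [CO2*]/α₀ = 1.764×10^-5 / 0.004765 = 3.701 mmol/kg
CA = (α₁ + 2α₂)·DIC = (0.8670 + 2×0.1282) × 3.701 = 4.16 mmol/kg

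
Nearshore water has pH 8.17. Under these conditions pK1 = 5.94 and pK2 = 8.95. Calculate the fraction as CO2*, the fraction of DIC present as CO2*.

α₀ = 1 / (1 + K1/[H⁺] + K1K2/[H⁺]²) = 1 / (1 + 10^+2.23 + 10^+1.45)
   = 1 / (1 + 169.82 + 28.184) = 1/199.01 = 0.005025

α₀ = 0.00502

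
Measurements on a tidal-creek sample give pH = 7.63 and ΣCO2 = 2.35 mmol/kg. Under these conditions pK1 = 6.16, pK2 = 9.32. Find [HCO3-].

[HCO3⁻] = 2.23 mmol/kg

α₁ = 1 / (1 + [H⁺]/K1 + K2/[H⁺]) = 1 / (1 + 10^-1.47 + 10^-1.69)
   = 1 / (1 + 0.033884 + 0.020417) = 1/1.0543 = 0.9485
[HCO3⁻] = α₁ × DIC = 0.9485 × 2.35 = 2.23 mmol/kg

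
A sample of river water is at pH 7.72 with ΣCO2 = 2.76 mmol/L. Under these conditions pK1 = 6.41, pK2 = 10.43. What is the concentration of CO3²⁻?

[CO3²⁻] = 5.12 μmol/L

α₂ = 1 / (1 + [H⁺]/K2 + [H⁺]²/(K1K2)) = 1 / (1 + 10^+2.71 + 10^+1.40)
   = 1 / (1 + 512.86 + 25.119) = 1/538.98 = 0.001855
[CO3²⁻] = α₂ × DIC = 0.001855 × 2.76 = 0.00512 mmol/L = 5.12 μmol/L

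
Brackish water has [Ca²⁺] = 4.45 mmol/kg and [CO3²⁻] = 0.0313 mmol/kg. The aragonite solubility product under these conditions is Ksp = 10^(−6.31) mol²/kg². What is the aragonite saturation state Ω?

Ksp = 10^(−6.31) = 4.898×10^-7
Ω = [Ca²⁺][CO3²⁻]/Ksp = (4.45×10^-3)(0.0313×10^-3) / 4.898×10^-7 = 0.284

Ω = 0.284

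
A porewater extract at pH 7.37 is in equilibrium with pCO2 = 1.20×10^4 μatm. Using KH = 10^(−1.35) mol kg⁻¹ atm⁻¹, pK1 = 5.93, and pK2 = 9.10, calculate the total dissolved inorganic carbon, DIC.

[CO2*] = KH · pCO2 = 10^(−1.35) × 1.20×10^4×10^-6 = 5.360×10^-4 mol/kg
α₀ = 1/(1 + K1/[H⁺] + K1K2/[H⁺]²) = 1/(1 + 10^+1.44 + 10^-0.29) = 0.03442
DIC = [CO2*]/α₀ = 5.360×10^-4 / 0.03442 = 15.6 mmol/kg

DIC = 15.6 mmol/kg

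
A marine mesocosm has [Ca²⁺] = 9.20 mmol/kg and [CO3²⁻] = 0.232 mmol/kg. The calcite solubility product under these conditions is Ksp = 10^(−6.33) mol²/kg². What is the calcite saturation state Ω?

Ksp = 10^(−6.33) = 4.677×10^-7
Ω = [Ca²⁺][CO3²⁻]/Ksp = (9.20×10^-3)(0.232×10^-3) / 4.677×10^-7 = 4.56

Ω = 4.56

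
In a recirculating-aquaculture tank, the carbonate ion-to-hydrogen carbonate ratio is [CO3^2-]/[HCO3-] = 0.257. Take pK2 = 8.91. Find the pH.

From K2 = [H⁺][CO3^2-]/[HCO3-]:  pH = pK2 + log₁₀([CO3^2-]/[HCO3-])
log₁₀(0.257) = -0.590
pH = 8.91 + (-0.590) = 8.32

pH = 8.32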